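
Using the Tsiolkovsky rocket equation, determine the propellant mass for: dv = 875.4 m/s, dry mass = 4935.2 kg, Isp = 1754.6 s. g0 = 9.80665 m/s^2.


ve = Isp * g0 = 1754.6 * 9.80665 = 17206.748090 m/s
mass ratio = exp(dv/ve) = exp(875.4/17206.748090) = 1.05219177
m_prop = m_dry * (mr - 1) = 4935.2 * (1.05219177 - 1)
m_prop = 257.5768 kg

257.5768 kg


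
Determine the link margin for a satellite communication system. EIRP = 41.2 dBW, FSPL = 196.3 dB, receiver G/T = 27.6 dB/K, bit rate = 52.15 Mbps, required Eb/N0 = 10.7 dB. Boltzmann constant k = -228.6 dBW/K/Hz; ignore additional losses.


C/N0 = EIRP - FSPL + G/T - k = 41.2 - 196.3 + 27.6 - (-228.6)
C/N0 = 101.1000 dB-Hz
R_b = 52.15 Mbps = 5.215e+07 bps -> 10*log10(R_b) = 77.1725 dB-Hz
Eb/N0 = C/N0 - 10*log10(R_b) = 101.1000 - 77.1725 = 23.9275 dB
Margin = Eb/N0 - Eb/N0_req = 23.9275 - 10.7 = 13.2275 dB (link closes)

13.2275 dB


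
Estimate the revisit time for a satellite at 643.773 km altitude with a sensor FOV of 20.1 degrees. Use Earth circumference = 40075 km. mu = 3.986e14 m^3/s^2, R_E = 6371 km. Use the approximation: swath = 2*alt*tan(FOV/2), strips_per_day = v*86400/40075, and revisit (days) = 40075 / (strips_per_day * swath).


swath = 2*643.773*tan(0.1754056) = 228.1878 km
v = sqrt(mu/r) = 7538.0990 m/s = 7.5381 km/s
strips/day = v*86400/40075 = 7.5381*86400/40075 = 16.2518
coverage/day = strips * swath = 16.2518 * 228.1878 = 3708.4675 km
revisit = 40075 / 3708.4675 = 10.8064 days

10.8064 days


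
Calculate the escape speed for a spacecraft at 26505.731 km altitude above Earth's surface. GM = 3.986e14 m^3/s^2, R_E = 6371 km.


r = 6371.0 + 26505.731 = 32876.7310 km = 3.2876731e+07 m
v_esc = sqrt(2*mu/r) = sqrt(2*3.986e14 / 3.2876731e+07)
v_esc = 4924.2414 m/s = 4.9242 km/s

4.9242 km/s


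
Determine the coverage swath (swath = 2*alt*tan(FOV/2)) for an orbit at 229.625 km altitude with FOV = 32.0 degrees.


FOV = 32.0 deg = 0.5585054 rad
swath = 2 * alt * tan(FOV/2) = 2 * 229.625 * tan(0.2792527)
swath = 2 * 229.625 * 0.2867454
swath = 131.6878 km

131.6878 km


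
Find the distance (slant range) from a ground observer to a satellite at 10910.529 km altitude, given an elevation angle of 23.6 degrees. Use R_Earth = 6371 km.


h = 10910.529 km, el = 23.6 deg
d = -R_E*sin(el) + sqrt((R_E*sin(el))^2 + 2*R_E*h + h^2)
d = -6371.0000*sin(0.4118977) + sqrt((6371.0000*0.400349)^2 + 2*6371.0000*10910.529 + 10910.529^2)
d = 13714.9007 km

13714.9007 km


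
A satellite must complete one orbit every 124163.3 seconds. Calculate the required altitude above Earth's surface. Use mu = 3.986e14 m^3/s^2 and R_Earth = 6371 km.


T = 124163.3 s
r = (mu*T^2/(4*pi^2))^(1/3) = (3.986e14 * 124163.3^2 / (4*pi^2))^(1/3)
r = 5.3792453e+07 m = 53792.4532 km
alt = r - R_E = 53792.4532 - 6371 = 47421.4532 km

47421.4532 km


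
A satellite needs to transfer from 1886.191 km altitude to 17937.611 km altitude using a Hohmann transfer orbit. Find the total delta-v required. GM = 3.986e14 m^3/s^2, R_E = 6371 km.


r1 = 8257.1910 km = 8.257191e+06 m
r2 = 24308.6110 km = 2.4308611e+07 m
dv1 = sqrt(mu/r1)*(sqrt(2*r2/(r1+r2)) - 1) = 1541.3152 m/s
dv2 = sqrt(mu/r2)*(1 - sqrt(2*r1/(r1+r2))) = 1165.7549 m/s
total dv = |dv1| + |dv2| = 1541.3152 + 1165.7549 = 2707.0702 m/s = 2.7071 km/s

2.7071 km/s


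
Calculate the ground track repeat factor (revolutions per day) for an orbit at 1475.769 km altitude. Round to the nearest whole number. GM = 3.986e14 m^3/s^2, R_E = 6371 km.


r = 7.846769e+06 m
T = 2*pi*sqrt(r^3/mu) = 6917.4738 s = 115.2912 min
revs/day = 1440 / 115.2912 = 12.4901
Rounded: 12 revolutions per day

12 revolutions per day


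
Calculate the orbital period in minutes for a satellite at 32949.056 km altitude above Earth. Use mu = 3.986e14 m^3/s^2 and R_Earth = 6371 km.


r = 39320.0560 km = 3.9320056e+07 m
T = 2*pi*sqrt(r^3/mu) = 2*pi*sqrt(6.0791433e+22 / 3.986e14)
T = 77594.7633 s = 1293.2461 min

1293.2461 minutes


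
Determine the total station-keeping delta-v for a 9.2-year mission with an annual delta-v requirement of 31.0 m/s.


dV = rate * years = 31.0 * 9.2
dV = 285.2000 m/s

285.2000 m/s


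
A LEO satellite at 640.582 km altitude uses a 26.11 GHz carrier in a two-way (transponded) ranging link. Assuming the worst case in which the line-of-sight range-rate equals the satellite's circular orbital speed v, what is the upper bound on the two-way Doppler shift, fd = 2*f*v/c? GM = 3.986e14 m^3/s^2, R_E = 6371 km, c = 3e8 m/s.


r = 7.011582e+06 m
v = sqrt(mu/r) = 7539.8141 m/s (worst-case radial velocity)
f = 26.11 GHz = 2.611e+10 Hz
fd = 2*f*v/c = 2*2.611e+10*7539.8141/3.0e+08
fd = 1.3124303e+06 Hz

1.3124e+06 Hz


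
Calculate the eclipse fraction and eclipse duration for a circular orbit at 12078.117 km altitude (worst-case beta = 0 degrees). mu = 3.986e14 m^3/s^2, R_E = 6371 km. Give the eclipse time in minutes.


r = 18449.1170 km
T = 415.6458 min
Eclipse fraction = arcsin(R_E/r)/pi = arcsin(6371.0000/18449.1170)/pi
= arcsin(0.3453282)/pi = 0.1122324
Eclipse duration = 0.1122324 * 415.6458 = 46.6489 min

46.6489 minutes


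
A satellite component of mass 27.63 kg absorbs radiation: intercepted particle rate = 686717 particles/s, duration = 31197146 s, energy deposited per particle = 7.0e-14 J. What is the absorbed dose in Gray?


Total energy deposited = rate * time * E_per
  = 686717 * 31197146 * 7.0e-14 = 1.4997 J
Dose = E_total / mass = 1.4997 / 27.63
Dose = 0.05427625 Gy

0.0543 Gy


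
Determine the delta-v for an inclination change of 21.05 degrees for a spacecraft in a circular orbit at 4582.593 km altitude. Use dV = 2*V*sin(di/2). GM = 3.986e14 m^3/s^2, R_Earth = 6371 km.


r = 10953.5930 km = 1.0953593e+07 m
V = sqrt(mu/r) = 6032.4030 m/s
di = 21.05 deg = 0.3673918 rad
dV = 2*V*sin(di/2) = 2*6032.4030*sin(0.1836959)
dV = 2203.8122 m/s = 2.2038 km/s

2.2038 km/s


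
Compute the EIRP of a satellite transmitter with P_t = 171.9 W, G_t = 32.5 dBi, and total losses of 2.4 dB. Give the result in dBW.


Pt = 171.9 W = 22.3528 dBW
EIRP = Pt_dBW + Gt - losses = 22.3528 + 32.5 - 2.4 = 52.4528 dBW

52.4528 dBW


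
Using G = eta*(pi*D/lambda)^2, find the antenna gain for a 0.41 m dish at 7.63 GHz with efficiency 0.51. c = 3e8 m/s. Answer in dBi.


lambda = c/f = 3e8 / 7.63e+09 = 0.03931848 m
G = eta*(pi*D/lambda)^2 = 0.51*(pi*0.41/0.03931848)^2
G = 547.3236 (linear)
G = 10*log10(547.3236) = 27.3824 dBi

27.3824 dBi


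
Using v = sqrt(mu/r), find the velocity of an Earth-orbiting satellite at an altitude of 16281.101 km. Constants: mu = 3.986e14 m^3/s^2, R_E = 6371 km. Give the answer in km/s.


r = R_E + alt = 6371.0 + 16281.101 = 22652.1010 km = 2.2652101e+07 m
v = sqrt(mu/r) = sqrt(3.986e14 / 2.2652101e+07) = 4194.8304 m/s = 4.1948 km/s

4.1948 km/s


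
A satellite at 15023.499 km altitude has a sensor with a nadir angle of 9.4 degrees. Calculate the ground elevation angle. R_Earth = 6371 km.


r = R_E + alt = 21394.4990 km
Law of sines in the satellite / Earth-center / ground-point triangle:
  sin(nadir)/R_E = sin(90 + el)/r  =>  cos(el) = (r/R_E)*sin(nadir)
cos(el) = (21394.4990 / 6371.0000) * sin(9.4 deg) = 0.548466
el = arccos(0.548466) = 56.7382 deg
(Earth-central angle = 90 - nadir - el = 23.8618 deg)

56.7382 degrees


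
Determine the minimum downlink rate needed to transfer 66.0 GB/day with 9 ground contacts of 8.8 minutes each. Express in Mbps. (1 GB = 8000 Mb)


total contact time = 9 * 8.8 * 60 = 4752.0000 s
data = 66.0 GB = 528000.0000 Mb
rate = 528000.0000 / 4752.0000 = 111.1111 Mbps

111.1111 Mbps


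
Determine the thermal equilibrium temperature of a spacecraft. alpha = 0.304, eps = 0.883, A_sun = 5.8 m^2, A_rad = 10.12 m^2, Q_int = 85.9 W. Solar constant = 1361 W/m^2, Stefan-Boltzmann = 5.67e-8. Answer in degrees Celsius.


Numerator = alpha*S*A_sun + Q_int = 0.304*1361*5.8 + 85.9 = 2485.6152 W
Denominator = eps*sigma*A_rad = 0.883*5.67e-8*10.12 = 5.0666893e-07 W/K^4
T^4 = 4.9057975e+09 K^4
T = 264.6534 K = -8.4966 C

-8.4966 degrees Celsius


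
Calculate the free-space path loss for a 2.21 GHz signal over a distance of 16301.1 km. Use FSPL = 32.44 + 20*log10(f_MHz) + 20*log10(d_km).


f = 2.21 GHz = 2210.0000 MHz
d = 16301.1 km
FSPL = 32.44 + 20*log10(2210.0000) + 20*log10(16301.1)
FSPL = 32.44 + 66.8878 + 84.2443
FSPL = 183.5722 dB

183.5722 dB


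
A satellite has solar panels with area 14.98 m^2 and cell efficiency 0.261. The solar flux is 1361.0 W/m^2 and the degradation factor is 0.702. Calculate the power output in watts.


P = area * eta * S * degradation
P = 14.98 * 0.261 * 1361.0 * 0.702
P = 3735.4898 W

3735.4898 W


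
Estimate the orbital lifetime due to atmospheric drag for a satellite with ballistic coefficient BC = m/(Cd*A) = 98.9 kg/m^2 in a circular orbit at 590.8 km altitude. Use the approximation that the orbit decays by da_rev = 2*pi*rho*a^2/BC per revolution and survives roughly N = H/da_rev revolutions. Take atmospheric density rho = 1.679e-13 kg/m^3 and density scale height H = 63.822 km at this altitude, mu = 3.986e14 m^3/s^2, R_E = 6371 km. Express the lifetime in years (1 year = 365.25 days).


a = R_E + alt = 6961.8000 km = 6.9618e+06 m
da_rev = 2*pi*rho*a^2/BC = 2*pi*1.679e-13*(6.9618e+06)^2/98.9 = 0.516984304 m per revolution
N = H/da_rev = 63822.0000 m / 0.516984304 m = 123450.5563 revolutions
P = 2*pi*sqrt(a^3/mu) = 5780.8744 s
lifetime = N*P = 123450.5563 * 5780.8744 = 7.1365216e+08 s = 8259.8630 days
years = 8259.8630 / 365.25 = 22.6143 years

22.6143 years


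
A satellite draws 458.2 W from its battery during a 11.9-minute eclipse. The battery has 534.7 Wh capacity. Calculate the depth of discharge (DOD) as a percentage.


E_used = P * t / 60 = 458.2 * 11.9 / 60 = 90.8763 Wh
DOD = E_used / E_total * 100 = 90.8763 / 534.7 * 100
DOD = 16.9958 %

16.9958 %


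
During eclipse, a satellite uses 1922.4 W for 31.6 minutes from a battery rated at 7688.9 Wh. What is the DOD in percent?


E_used = P * t / 60 = 1922.4 * 31.6 / 60 = 1012.4640 Wh
DOD = E_used / E_total * 100 = 1012.4640 / 7688.9 * 100
DOD = 13.1679 %

13.1679 %


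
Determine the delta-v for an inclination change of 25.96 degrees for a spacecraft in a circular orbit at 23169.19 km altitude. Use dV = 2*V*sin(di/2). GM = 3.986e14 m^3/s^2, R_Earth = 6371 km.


r = 29540.1900 km = 2.954019e+07 m
V = sqrt(mu/r) = 3673.3474 m/s
di = 25.96 deg = 0.4530875 rad
dV = 2*V*sin(di/2) = 2*3673.3474*sin(0.2265437)
dV = 1650.1479 m/s = 1.6501 km/s

1.6501 km/s


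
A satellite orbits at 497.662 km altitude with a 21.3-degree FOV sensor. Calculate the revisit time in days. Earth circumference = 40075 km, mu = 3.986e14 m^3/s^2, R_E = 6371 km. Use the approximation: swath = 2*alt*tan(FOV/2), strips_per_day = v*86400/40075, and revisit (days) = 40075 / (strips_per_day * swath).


swath = 2*497.662*tan(0.1858776) = 187.1690 km
v = sqrt(mu/r) = 7617.8528 m/s = 7.6179 km/s
strips/day = v*86400/40075 = 7.6179*86400/40075 = 16.4238
coverage/day = strips * swath = 16.4238 * 187.1690 = 3074.0197 km
revisit = 40075 / 3074.0197 = 13.0367 days

13.0367 days


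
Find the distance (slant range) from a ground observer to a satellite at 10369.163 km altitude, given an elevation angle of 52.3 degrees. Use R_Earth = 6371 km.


h = 10369.163 km, el = 52.3 deg
d = -R_E*sin(el) + sqrt((R_E*sin(el))^2 + 2*R_E*h + h^2)
d = -6371.0000*sin(0.9128072) + sqrt((6371.0000*0.7912235)^2 + 2*6371.0000*10369.163 + 10369.163^2)
d = 11239.5921 km

11239.5921 km


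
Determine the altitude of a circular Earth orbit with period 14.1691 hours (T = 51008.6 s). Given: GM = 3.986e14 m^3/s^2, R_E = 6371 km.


T = 51008.6 s
r = (mu*T^2/(4*pi^2))^(1/3) = (3.986e14 * 51008.6^2 / (4*pi^2))^(1/3)
r = 2.9727254e+07 m = 29727.2536 km
alt = r - R_E = 29727.2536 - 6371 = 23356.2536 km

23356.2536 km


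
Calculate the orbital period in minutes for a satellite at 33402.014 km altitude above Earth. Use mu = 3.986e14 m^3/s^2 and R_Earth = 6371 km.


r = 39773.0140 km = 3.9773014e+07 m
T = 2*pi*sqrt(r^3/mu) = 2*pi*sqrt(6.2916638e+22 / 3.986e14)
T = 78939.4281 s = 1315.6571 min

1315.6571 minutes


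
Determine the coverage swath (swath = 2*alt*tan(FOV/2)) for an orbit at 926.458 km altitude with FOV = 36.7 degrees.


FOV = 36.7 deg = 0.6405358 rad
swath = 2 * alt * tan(FOV/2) = 2 * 926.458 * tan(0.3202679)
swath = 2 * 926.458 * 0.3316868
swath = 614.5877 km

614.5877 km


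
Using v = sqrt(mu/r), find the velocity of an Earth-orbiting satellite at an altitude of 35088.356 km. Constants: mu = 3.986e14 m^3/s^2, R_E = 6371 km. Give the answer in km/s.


r = R_E + alt = 6371.0 + 35088.356 = 41459.3560 km = 4.1459356e+07 m
v = sqrt(mu/r) = sqrt(3.986e14 / 4.1459356e+07) = 3100.6830 m/s = 3.1007 km/s

3.1007 km/s


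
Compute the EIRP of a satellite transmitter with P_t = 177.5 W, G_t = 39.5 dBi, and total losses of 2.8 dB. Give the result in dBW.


Pt = 177.5 W = 22.4920 dBW
EIRP = Pt_dBW + Gt - losses = 22.4920 + 39.5 - 2.8 = 59.1920 dBW

59.1920 dBW


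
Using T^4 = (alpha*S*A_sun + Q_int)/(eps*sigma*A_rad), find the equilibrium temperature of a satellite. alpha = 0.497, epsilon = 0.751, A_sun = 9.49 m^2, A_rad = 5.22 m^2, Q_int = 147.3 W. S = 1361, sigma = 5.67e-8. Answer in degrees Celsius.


Numerator = alpha*S*A_sun + Q_int = 0.497*1361*9.49 + 147.3 = 6566.4973 W
Denominator = eps*sigma*A_rad = 0.751*5.67e-8*5.22 = 2.2227647e-07 W/K^4
T^4 = 2.9542026e+10 K^4
T = 414.5816 K = 141.4316 C

141.4316 degrees Celsius


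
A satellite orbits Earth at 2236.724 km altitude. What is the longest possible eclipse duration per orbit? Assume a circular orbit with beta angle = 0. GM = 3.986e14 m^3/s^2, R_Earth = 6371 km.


r = 8607.7240 km
T = 132.4624 min
Eclipse fraction = arcsin(R_E/r)/pi = arcsin(6371.0000/8607.7240)/pi
= arcsin(0.7401492)/pi = 0.2652451
Eclipse duration = 0.2652451 * 132.4624 = 35.1350 min

35.1350 minutes


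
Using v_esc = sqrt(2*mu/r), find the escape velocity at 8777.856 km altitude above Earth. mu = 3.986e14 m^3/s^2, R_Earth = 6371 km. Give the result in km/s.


r = 6371.0 + 8777.856 = 15148.8560 km = 1.5148856e+07 m
v_esc = sqrt(2*mu/r) = sqrt(2*3.986e14 / 1.5148856e+07)
v_esc = 7254.2702 m/s = 7.2543 km/s

7.2543 km/s


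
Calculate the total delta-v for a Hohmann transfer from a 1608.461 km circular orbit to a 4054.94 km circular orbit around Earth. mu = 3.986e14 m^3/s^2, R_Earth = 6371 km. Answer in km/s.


r1 = 7979.4610 km = 7.979461e+06 m
r2 = 10425.9400 km = 1.042594e+07 m
dv1 = sqrt(mu/r1)*(sqrt(2*r2/(r1+r2)) - 1) = 455.0790 m/s
dv2 = sqrt(mu/r2)*(1 - sqrt(2*r1/(r1+r2))) = 425.5853 m/s
total dv = |dv1| + |dv2| = 455.0790 + 425.5853 = 880.6643 m/s = 0.8806643 km/s

0.8807 km/s


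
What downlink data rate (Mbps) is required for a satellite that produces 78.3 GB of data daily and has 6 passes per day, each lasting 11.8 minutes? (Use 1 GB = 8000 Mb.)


total contact time = 6 * 11.8 * 60 = 4248.0000 s
data = 78.3 GB = 626400.0000 Mb
rate = 626400.0000 / 4248.0000 = 147.4576 Mbps

147.4576 Mbps


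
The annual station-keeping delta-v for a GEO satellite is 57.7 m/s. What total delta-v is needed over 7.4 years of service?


dV = rate * years = 57.7 * 7.4
dV = 426.9800 m/s

426.9800 m/s


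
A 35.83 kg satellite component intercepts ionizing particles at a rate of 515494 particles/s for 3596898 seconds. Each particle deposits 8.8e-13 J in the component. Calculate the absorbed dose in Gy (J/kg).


Total energy deposited = rate * time * E_per
  = 515494 * 3596898 * 8.8e-13 = 1.6317 J
Dose = E_total / mass = 1.6317 / 35.83
Dose = 0.04553943 Gy

0.0455 Gy


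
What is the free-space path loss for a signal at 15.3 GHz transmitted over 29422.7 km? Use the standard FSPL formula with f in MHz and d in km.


f = 15.3 GHz = 15300.0000 MHz
d = 29422.7 km
FSPL = 32.44 + 20*log10(15300.0000) + 20*log10(29422.7)
FSPL = 32.44 + 83.6938 + 89.3737
FSPL = 205.5075 dB

205.5075 dB


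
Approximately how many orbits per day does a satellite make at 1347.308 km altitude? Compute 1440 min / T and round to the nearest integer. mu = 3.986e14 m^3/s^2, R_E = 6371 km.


r = 7.718308e+06 m
T = 2*pi*sqrt(r^3/mu) = 6748.3000 s = 112.4717 min
revs/day = 1440 / 112.4717 = 12.8032
Rounded: 13 revolutions per day

13 revolutions per day


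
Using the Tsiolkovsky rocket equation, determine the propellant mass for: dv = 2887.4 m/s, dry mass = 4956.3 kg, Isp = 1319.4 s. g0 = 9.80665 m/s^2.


ve = Isp * g0 = 1319.4 * 9.80665 = 12938.894010 m/s
mass ratio = exp(dv/ve) = exp(2887.4/12938.894010) = 1.25001635
m_prop = m_dry * (mr - 1) = 4956.3 * (1.25001635 - 1)
m_prop = 1239.1560 kg

1239.1560 kg


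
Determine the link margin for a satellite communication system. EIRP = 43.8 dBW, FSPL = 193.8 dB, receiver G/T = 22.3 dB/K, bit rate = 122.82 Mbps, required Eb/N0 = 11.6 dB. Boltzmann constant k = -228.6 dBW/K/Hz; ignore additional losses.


C/N0 = EIRP - FSPL + G/T - k = 43.8 - 193.8 + 22.3 - (-228.6)
C/N0 = 100.9000 dB-Hz
R_b = 122.82 Mbps = 1.2282e+08 bps -> 10*log10(R_b) = 80.8927 dB-Hz
Eb/N0 = C/N0 - 10*log10(R_b) = 100.9000 - 80.8927 = 20.0073 dB
Margin = Eb/N0 - Eb/N0_req = 20.0073 - 11.6 = 8.4073 dB (link closes)

8.4073 dB


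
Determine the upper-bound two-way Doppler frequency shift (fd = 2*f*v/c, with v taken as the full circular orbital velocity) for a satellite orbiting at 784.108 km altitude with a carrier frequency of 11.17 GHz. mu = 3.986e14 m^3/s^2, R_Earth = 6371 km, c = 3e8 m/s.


r = 7.155108e+06 m
v = sqrt(mu/r) = 7463.8096 m/s (worst-case radial velocity)
f = 11.17 GHz = 1.117e+10 Hz
fd = 2*f*v/c = 2*1.117e+10*7463.8096/3.0e+08
fd = 555805.0194 Hz

555805.0194 Hz


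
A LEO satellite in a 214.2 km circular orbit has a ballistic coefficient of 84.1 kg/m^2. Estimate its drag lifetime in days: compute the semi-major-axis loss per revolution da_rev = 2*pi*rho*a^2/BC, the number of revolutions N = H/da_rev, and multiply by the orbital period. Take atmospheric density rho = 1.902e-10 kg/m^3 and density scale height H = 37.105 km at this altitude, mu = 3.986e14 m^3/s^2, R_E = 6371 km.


a = R_E + alt = 6585.2000 km = 6.5852e+06 m
da_rev = 2*pi*rho*a^2/BC = 2*pi*1.902e-10*(6.5852e+06)^2/84.1 = 616.215083 m per revolution
N = H/da_rev = 37105.0000 m / 616.215083 m = 60.2144 revolutions
P = 2*pi*sqrt(a^3/mu) = 5318.2001 s
lifetime = N*P = 60.2144 * 5318.2001 = 320232.0438 s = 3.7064 days

3.7064 days


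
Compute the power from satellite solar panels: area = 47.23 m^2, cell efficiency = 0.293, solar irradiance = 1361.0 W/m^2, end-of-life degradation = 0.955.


P = area * eta * S * degradation
P = 47.23 * 0.293 * 1361.0 * 0.955
P = 17986.5166 W

17986.5166 W


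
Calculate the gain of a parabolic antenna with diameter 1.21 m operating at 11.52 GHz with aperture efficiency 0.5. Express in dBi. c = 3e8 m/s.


lambda = c/f = 3e8 / 1.152e+10 = 0.02604167 m
G = eta*(pi*D/lambda)^2 = 0.5*(pi*1.21/0.02604167)^2
G = 10653.7607 (linear)
G = 10*log10(10653.7607) = 40.2750 dBi

40.2750 dBi


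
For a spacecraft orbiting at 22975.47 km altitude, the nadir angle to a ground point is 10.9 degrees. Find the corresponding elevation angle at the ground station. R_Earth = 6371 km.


r = R_E + alt = 29346.4700 km
Law of sines in the satellite / Earth-center / ground-point triangle:
  sin(nadir)/R_E = sin(90 + el)/r  =>  cos(el) = (r/R_E)*sin(nadir)
cos(el) = (29346.4700 / 6371.0000) * sin(10.9 deg) = 0.8710224
el = arccos(0.8710224) = 29.4223 deg
(Earth-central angle = 90 - nadir - el = 49.6777 deg)

29.4223 degrees


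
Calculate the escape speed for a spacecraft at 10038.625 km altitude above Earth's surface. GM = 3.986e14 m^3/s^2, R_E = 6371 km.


r = 6371.0 + 10038.625 = 16409.6250 km = 1.6409625e+07 m
v_esc = sqrt(2*mu/r) = sqrt(2*3.986e14 / 1.6409625e+07)
v_esc = 6970.0247 m/s = 6.9700 km/s

6.9700 km/s


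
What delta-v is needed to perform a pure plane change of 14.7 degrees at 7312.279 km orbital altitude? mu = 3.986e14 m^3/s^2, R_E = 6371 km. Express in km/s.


r = 13683.2790 km = 1.3683279e+07 m
V = sqrt(mu/r) = 5397.2627 m/s
di = 14.7 deg = 0.2565634 rad
dV = 2*V*sin(di/2) = 2*5397.2627*sin(0.1282817)
dV = 1380.9453 m/s = 1.3809 km/s

1.3809 km/s


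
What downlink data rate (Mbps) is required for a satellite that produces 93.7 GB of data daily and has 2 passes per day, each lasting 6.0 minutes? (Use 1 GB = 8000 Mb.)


total contact time = 2 * 6.0 * 60 = 720.0000 s
data = 93.7 GB = 749600.0000 Mb
rate = 749600.0000 / 720.0000 = 1041.1111 Mbps

1041.1111 Mbps


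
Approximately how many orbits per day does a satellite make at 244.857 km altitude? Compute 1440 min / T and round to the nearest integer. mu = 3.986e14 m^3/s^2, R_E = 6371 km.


r = 6.615857e+06 m
T = 2*pi*sqrt(r^3/mu) = 5355.3811 s = 89.2564 min
revs/day = 1440 / 89.2564 = 16.1333
Rounded: 16 revolutions per day

16 revolutions per day


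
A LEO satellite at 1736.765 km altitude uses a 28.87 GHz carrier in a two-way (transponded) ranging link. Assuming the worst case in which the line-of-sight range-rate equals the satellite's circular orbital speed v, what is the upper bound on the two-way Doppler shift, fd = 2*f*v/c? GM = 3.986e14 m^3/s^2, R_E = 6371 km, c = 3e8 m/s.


r = 8.107765e+06 m
v = sqrt(mu/r) = 7011.6152 m/s (worst-case radial velocity)
f = 28.87 GHz = 2.887e+10 Hz
fd = 2*f*v/c = 2*2.887e+10*7011.6152/3.0e+08
fd = 1.3495022e+06 Hz

1.3495e+06 Hz


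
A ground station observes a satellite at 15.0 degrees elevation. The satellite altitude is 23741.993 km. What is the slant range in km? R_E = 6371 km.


h = 23741.993 km, el = 15.0 deg
d = -R_E*sin(el) + sqrt((R_E*sin(el))^2 + 2*R_E*h + h^2)
d = -6371.0000*sin(0.2617994) + sqrt((6371.0000*0.258819)^2 + 2*6371.0000*23741.993 + 23741.993^2)
d = 27828.5417 km

27828.5417 km


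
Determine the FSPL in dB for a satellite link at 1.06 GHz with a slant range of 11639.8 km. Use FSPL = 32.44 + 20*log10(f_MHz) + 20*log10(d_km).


f = 1.06 GHz = 1060.0000 MHz
d = 11639.8 km
FSPL = 32.44 + 20*log10(1060.0000) + 20*log10(11639.8)
FSPL = 32.44 + 60.5061 + 81.3189
FSPL = 174.2650 dB

174.2650 dB


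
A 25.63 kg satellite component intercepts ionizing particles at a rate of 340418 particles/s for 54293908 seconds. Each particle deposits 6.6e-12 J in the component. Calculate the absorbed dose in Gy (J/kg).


Total energy deposited = rate * time * E_per
  = 340418 * 54293908 * 6.6e-12 = 121.9853 J
Dose = E_total / mass = 121.9853 / 25.63
Dose = 4.7595 Gy

4.7595 Gy


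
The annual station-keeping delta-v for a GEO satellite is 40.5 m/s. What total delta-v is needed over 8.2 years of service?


dV = rate * years = 40.5 * 8.2
dV = 332.1000 m/s

332.1000 m/s


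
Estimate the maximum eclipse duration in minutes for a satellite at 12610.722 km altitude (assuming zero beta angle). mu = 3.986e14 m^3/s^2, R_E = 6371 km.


r = 18981.7220 km
T = 433.7739 min
Eclipse fraction = arcsin(R_E/r)/pi = arcsin(6371.0000/18981.7220)/pi
= arcsin(0.3356387)/pi = 0.1089521
Eclipse duration = 0.1089521 * 433.7739 = 47.2606 min

47.2606 minutes


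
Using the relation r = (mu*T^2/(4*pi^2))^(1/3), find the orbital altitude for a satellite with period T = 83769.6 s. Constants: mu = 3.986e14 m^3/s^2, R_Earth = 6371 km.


T = 83769.6 s
r = (mu*T^2/(4*pi^2))^(1/3) = (3.986e14 * 83769.6^2 / (4*pi^2))^(1/3)
r = 4.1379332e+07 m = 41379.3325 km
alt = r - R_E = 41379.3325 - 6371 = 35008.3325 km

35008.3325 km


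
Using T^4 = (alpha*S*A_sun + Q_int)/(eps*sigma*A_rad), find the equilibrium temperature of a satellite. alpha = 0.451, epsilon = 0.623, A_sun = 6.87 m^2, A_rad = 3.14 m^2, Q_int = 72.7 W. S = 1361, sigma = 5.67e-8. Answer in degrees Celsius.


Numerator = alpha*S*A_sun + Q_int = 0.451*1361*6.87 + 72.7 = 4289.5816 W
Denominator = eps*sigma*A_rad = 0.623*5.67e-8*3.14 = 1.1091767e-07 W/K^4
T^4 = 3.8673562e+10 K^4
T = 443.4591 K = 170.3091 C

170.3091 degrees Celsius


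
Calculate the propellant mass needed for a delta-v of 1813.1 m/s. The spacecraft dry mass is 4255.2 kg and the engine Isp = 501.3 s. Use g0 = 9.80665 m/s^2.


ve = Isp * g0 = 501.3 * 9.80665 = 4916.073645 m/s
mass ratio = exp(dv/ve) = exp(1813.1/4916.073645) = 1.44601368
m_prop = m_dry * (mr - 1) = 4255.2 * (1.44601368 - 1)
m_prop = 1897.8774 kg

1897.8774 kg


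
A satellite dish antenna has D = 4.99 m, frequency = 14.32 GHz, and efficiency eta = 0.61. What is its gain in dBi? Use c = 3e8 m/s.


lambda = c/f = 3e8 / 1.432e+10 = 0.02094972 m
G = eta*(pi*D/lambda)^2 = 0.61*(pi*4.99/0.02094972)^2
G = 341565.6573 (linear)
G = 10*log10(341565.6573) = 55.3347 dBi

55.3347 dBi


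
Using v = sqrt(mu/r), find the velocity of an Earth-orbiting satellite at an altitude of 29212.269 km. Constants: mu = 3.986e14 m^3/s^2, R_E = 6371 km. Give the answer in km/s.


r = R_E + alt = 6371.0 + 29212.269 = 35583.2690 km = 3.5583269e+07 m
v = sqrt(mu/r) = sqrt(3.986e14 / 3.5583269e+07) = 3346.9230 m/s = 3.3469 km/s

3.3469 km/s


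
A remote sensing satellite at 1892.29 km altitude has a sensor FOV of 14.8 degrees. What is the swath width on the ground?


FOV = 14.8 deg = 0.2583087 rad
swath = 2 * alt * tan(FOV/2) = 2 * 1892.29 * tan(0.1291544)
swath = 2 * 1892.29 * 0.1298773
swath = 491.5311 km

491.5311 km


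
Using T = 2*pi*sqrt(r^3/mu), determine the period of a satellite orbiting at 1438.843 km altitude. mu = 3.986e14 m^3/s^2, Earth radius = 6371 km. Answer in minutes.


r = 7809.8430 km = 7.809843e+06 m
T = 2*pi*sqrt(r^3/mu) = 2*pi*sqrt(4.7635081e+20 / 3.986e14)
T = 6868.7020 s = 114.4784 min

114.4784 minutes


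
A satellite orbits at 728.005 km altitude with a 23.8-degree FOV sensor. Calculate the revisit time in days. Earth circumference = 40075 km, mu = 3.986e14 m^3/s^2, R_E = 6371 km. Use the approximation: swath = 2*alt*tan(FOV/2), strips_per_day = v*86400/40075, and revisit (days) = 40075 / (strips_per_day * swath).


swath = 2*728.005*tan(0.2076942) = 306.8294 km
v = sqrt(mu/r) = 7493.2445 m/s = 7.4932 km/s
strips/day = v*86400/40075 = 7.4932*86400/40075 = 16.1551
coverage/day = strips * swath = 16.1551 * 306.8294 = 4956.8655 km
revisit = 40075 / 4956.8655 = 8.0847 days

8.0847 days


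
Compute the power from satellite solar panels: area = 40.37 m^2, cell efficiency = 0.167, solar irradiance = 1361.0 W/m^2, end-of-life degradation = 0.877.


P = area * eta * S * degradation
P = 40.37 * 0.167 * 1361.0 * 0.877
P = 8046.9803 W

8046.9803 W


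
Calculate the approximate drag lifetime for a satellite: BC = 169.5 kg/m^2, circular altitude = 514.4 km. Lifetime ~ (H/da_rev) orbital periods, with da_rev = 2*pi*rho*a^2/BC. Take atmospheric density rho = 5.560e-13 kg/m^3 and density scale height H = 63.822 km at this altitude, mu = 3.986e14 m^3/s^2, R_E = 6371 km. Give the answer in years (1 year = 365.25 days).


a = R_E + alt = 6885.4000 km = 6.8854e+06 m
da_rev = 2*pi*rho*a^2/BC = 2*pi*5.560e-13*(6.8854e+06)^2/169.5 = 0.977109662 m per revolution
N = H/da_rev = 63822.0000 m / 0.977109662 m = 65317.1312 revolutions
P = 2*pi*sqrt(a^3/mu) = 5685.9755 s
lifetime = N*P = 65317.1312 * 5685.9755 = 3.7139161e+08 s = 4298.5140 days
years = 4298.5140 / 365.25 = 11.7687 years

11.7687 years


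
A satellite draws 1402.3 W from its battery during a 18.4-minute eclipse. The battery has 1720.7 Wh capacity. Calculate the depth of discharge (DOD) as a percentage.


E_used = P * t / 60 = 1402.3 * 18.4 / 60 = 430.0387 Wh
DOD = E_used / E_total * 100 = 430.0387 / 1720.7 * 100
DOD = 24.9921 %

24.9921 %


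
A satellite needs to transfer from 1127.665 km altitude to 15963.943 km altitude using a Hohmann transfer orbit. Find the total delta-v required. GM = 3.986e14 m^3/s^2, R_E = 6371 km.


r1 = 7498.6650 km = 7.498665e+06 m
r2 = 22334.9430 km = 2.2334943e+07 m
dv1 = sqrt(mu/r1)*(sqrt(2*r2/(r1+r2)) - 1) = 1630.5379 m/s
dv2 = sqrt(mu/r2)*(1 - sqrt(2*r1/(r1+r2))) = 1229.2779 m/s
total dv = |dv1| + |dv2| = 1630.5379 + 1229.2779 = 2859.8158 m/s = 2.8598 km/s

2.8598 km/s


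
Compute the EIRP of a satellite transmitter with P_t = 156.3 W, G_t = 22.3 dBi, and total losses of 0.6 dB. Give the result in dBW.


Pt = 156.3 W = 21.9396 dBW
EIRP = Pt_dBW + Gt - losses = 21.9396 + 22.3 - 0.6 = 43.6396 dBW

43.6396 dBW


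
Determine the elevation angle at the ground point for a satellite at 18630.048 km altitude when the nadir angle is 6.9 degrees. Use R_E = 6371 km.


r = R_E + alt = 25001.0480 km
Law of sines in the satellite / Earth-center / ground-point triangle:
  sin(nadir)/R_E = sin(90 + el)/r  =>  cos(el) = (r/R_E)*sin(nadir)
cos(el) = (25001.0480 / 6371.0000) * sin(6.9 deg) = 0.4714404
el = arccos(0.4714404) = 61.8722 deg
(Earth-central angle = 90 - nadir - el = 21.2278 deg)

61.8722 degrees


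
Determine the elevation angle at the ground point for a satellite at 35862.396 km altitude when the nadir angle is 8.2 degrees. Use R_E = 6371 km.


r = R_E + alt = 42233.3960 km
Law of sines in the satellite / Earth-center / ground-point triangle:
  sin(nadir)/R_E = sin(90 + el)/r  =>  cos(el) = (r/R_E)*sin(nadir)
cos(el) = (42233.3960 / 6371.0000) * sin(8.2 deg) = 0.945488
el = arccos(0.945488) = 19.0054 deg
(Earth-central angle = 90 - nadir - el = 62.7946 deg)

19.0054 degrees


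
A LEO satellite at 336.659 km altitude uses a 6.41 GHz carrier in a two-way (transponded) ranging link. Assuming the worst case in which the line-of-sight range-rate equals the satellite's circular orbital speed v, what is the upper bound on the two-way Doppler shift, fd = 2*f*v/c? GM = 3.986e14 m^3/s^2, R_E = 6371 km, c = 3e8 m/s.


r = 6.707659e+06 m
v = sqrt(mu/r) = 7708.7358 m/s (worst-case radial velocity)
f = 6.41 GHz = 6.41e+09 Hz
fd = 2*f*v/c = 2*6.41e+09*7708.7358/3.0e+08
fd = 329419.9748 Hz

329419.9748 Hz


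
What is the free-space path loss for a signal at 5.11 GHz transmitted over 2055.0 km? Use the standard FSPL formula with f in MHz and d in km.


f = 5.11 GHz = 5110.0000 MHz
d = 2055.0 km
FSPL = 32.44 + 20*log10(5110.0000) + 20*log10(2055.0)
FSPL = 32.44 + 74.1684 + 66.2562
FSPL = 172.8647 dB

172.8647 dB


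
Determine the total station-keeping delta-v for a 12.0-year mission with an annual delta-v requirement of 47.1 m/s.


dV = rate * years = 47.1 * 12.0
dV = 565.2000 m/s

565.2000 m/s


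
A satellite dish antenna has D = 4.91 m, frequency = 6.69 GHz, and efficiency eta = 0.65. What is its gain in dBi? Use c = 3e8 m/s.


lambda = c/f = 3e8 / 6.69e+09 = 0.04484305 m
G = eta*(pi*D/lambda)^2 = 0.65*(pi*4.91/0.04484305)^2
G = 76910.5315 (linear)
G = 10*log10(76910.5315) = 48.8599 dBi

48.8599 dBi


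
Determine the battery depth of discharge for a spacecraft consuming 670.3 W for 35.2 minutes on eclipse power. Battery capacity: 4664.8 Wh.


E_used = P * t / 60 = 670.3 * 35.2 / 60 = 393.2427 Wh
DOD = E_used / E_total * 100 = 393.2427 / 4664.8 * 100
DOD = 8.4300 %

8.4300 %


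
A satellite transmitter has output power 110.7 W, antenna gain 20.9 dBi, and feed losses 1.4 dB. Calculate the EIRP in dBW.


Pt = 110.7 W = 20.4415 dBW
EIRP = Pt_dBW + Gt - losses = 20.4415 + 20.9 - 1.4 = 39.9415 dBW

39.9415 dBW


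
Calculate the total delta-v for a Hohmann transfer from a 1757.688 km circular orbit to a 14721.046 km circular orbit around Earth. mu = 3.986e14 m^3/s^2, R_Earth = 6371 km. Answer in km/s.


r1 = 8128.6880 km = 8.128688e+06 m
r2 = 21092.0460 km = 2.1092046e+07 m
dv1 = sqrt(mu/r1)*(sqrt(2*r2/(r1+r2)) - 1) = 1411.1182 m/s
dv2 = sqrt(mu/r2)*(1 - sqrt(2*r1/(r1+r2))) = 1104.6297 m/s
total dv = |dv1| + |dv2| = 1411.1182 + 1104.6297 = 2515.7479 m/s = 2.5157 km/s

2.5157 km/s


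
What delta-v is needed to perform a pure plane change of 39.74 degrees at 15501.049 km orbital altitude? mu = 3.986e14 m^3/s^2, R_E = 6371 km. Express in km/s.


r = 21872.0490 km = 2.1872049e+07 m
V = sqrt(mu/r) = 4268.9780 m/s
di = 39.74 deg = 0.6935938 rad
dV = 2*V*sin(di/2) = 2*4268.9780*sin(0.3467969)
dV = 2901.9417 m/s = 2.9019 km/s

2.9019 km/s


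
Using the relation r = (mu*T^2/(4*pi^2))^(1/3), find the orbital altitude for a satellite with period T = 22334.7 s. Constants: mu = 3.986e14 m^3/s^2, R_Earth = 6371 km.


T = 22334.7 s
r = (mu*T^2/(4*pi^2))^(1/3) = (3.986e14 * 22334.7^2 / (4*pi^2))^(1/3)
r = 1.7141386e+07 m = 17141.3860 km
alt = r - R_E = 17141.3860 - 6371 = 10770.3860 km

10770.3860 km


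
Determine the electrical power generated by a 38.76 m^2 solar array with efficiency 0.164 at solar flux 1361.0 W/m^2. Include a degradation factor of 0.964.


P = area * eta * S * degradation
P = 38.76 * 0.164 * 1361.0 * 0.964
P = 8339.9371 W

8339.9371 W


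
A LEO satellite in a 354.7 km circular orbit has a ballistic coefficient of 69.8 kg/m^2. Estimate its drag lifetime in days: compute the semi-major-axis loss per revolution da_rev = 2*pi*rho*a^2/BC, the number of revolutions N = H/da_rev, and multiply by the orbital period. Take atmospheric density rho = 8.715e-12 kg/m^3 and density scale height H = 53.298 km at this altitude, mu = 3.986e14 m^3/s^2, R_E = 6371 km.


a = R_E + alt = 6725.7000 km = 6.7257e+06 m
da_rev = 2*pi*rho*a^2/BC = 2*pi*8.715e-12*(6.7257e+06)^2/69.8 = 35.486799 m per revolution
N = H/da_rev = 53298.0000 m / 35.486799 m = 1501.9106 revolutions
P = 2*pi*sqrt(a^3/mu) = 5489.3062 s
lifetime = N*P = 1501.9106 * 5489.3062 = 8.2444474e+06 s = 95.4218 days

95.4218 days


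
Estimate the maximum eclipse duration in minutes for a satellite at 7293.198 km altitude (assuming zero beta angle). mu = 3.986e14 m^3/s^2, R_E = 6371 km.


r = 13664.1980 km
T = 264.9331 min
Eclipse fraction = arcsin(R_E/r)/pi = arcsin(6371.0000/13664.1980)/pi
= arcsin(0.466255)/pi = 0.1543971
Eclipse duration = 0.1543971 * 264.9331 = 40.9049 min

40.9049 minutes


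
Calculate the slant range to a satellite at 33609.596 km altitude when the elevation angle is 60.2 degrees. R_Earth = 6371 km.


h = 33609.596 km, el = 60.2 deg
d = -R_E*sin(el) + sqrt((R_E*sin(el))^2 + 2*R_E*h + h^2)
d = -6371.0000*sin(1.0507) + sqrt((6371.0000*0.8677655)^2 + 2*6371.0000*33609.596 + 33609.596^2)
d = 34326.4923 km

34326.4923 km


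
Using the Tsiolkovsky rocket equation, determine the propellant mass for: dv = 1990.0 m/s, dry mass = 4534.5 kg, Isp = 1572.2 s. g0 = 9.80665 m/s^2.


ve = Isp * g0 = 1572.2 * 9.80665 = 15418.015130 m/s
mass ratio = exp(dv/ve) = exp(1990.0/15418.015130) = 1.13776953
m_prop = m_dry * (mr - 1) = 4534.5 * (1.13776953 - 1)
m_prop = 624.7159 kg

624.7159 kg


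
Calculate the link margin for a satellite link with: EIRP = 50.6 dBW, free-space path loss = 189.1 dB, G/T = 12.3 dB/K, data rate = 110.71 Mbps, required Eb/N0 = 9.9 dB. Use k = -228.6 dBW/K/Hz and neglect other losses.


C/N0 = EIRP - FSPL + G/T - k = 50.6 - 189.1 + 12.3 - (-228.6)
C/N0 = 102.4000 dB-Hz
R_b = 110.71 Mbps = 1.1071e+08 bps -> 10*log10(R_b) = 80.4419 dB-Hz
Eb/N0 = C/N0 - 10*log10(R_b) = 102.4000 - 80.4419 = 21.9581 dB
Margin = Eb/N0 - Eb/N0_req = 21.9581 - 9.9 = 12.0581 dB (link closes)

12.0581 dB


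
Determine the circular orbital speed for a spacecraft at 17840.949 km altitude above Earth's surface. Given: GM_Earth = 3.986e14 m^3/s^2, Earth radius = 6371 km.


r = R_E + alt = 6371.0 + 17840.949 = 24211.9490 km = 2.4211949e+07 m
v = sqrt(mu/r) = sqrt(3.986e14 / 2.4211949e+07) = 4057.4556 m/s = 4.0575 km/s

4.0575 km/s


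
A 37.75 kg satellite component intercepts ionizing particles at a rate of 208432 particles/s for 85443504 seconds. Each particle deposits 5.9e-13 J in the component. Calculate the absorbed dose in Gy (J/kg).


Total energy deposited = rate * time * E_per
  = 208432 * 85443504 * 5.9e-13 = 10.5074 J
Dose = E_total / mass = 10.5074 / 37.75
Dose = 0.2783418 Gy

0.2783 Gy


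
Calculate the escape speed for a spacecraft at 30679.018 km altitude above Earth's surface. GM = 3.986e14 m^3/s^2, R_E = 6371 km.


r = 6371.0 + 30679.018 = 37050.0180 km = 3.7050018e+07 m
v_esc = sqrt(2*mu/r) = sqrt(2*3.986e14 / 3.7050018e+07)
v_esc = 4638.6268 m/s = 4.6386 km/s

4.6386 km/s


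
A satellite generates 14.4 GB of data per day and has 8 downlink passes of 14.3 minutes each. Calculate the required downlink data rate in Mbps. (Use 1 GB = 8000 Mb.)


total contact time = 8 * 14.3 * 60 = 6864.0000 s
data = 14.4 GB = 115200.0000 Mb
rate = 115200.0000 / 6864.0000 = 16.7832 Mbps

16.7832 Mbps


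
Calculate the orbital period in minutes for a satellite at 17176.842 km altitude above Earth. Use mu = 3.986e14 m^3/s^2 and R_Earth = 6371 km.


r = 23547.8420 km = 2.3547842e+07 m
T = 2*pi*sqrt(r^3/mu) = 2*pi*sqrt(1.3057299e+22 / 3.986e14)
T = 35961.5077 s = 599.3585 min

599.3585 minutes


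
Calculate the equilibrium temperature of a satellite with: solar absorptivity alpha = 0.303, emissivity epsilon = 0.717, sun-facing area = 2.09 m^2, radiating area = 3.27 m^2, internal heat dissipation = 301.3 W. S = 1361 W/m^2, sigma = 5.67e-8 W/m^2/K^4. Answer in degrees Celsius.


Numerator = alpha*S*A_sun + Q_int = 0.303*1361*2.09 + 301.3 = 1163.1805 W
Denominator = eps*sigma*A_rad = 0.717*5.67e-8*3.27 = 1.3293825e-07 W/K^4
T^4 = 8.74978e+09 K^4
T = 305.8435 K = 32.6935 C

32.6935 degrees Celsius


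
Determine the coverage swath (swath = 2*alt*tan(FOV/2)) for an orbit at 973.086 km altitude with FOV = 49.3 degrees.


FOV = 49.3 deg = 0.8604473 rad
swath = 2 * alt * tan(FOV/2) = 2 * 973.086 * tan(0.4302237)
swath = 2 * 973.086 * 0.4588918
swath = 893.0823 km

893.0823 km


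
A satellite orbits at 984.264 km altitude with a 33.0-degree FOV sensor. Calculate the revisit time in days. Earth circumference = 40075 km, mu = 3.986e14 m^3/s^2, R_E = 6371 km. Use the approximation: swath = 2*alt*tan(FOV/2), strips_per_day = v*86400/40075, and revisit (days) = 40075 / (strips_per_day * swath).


swath = 2*984.264*tan(0.2879793) = 583.1046 km
v = sqrt(mu/r) = 7361.5542 m/s = 7.3616 km/s
strips/day = v*86400/40075 = 7.3616*86400/40075 = 15.8712
coverage/day = strips * swath = 15.8712 * 583.1046 = 9254.5683 km
revisit = 40075 / 9254.5683 = 4.3303 days

4.3303 days


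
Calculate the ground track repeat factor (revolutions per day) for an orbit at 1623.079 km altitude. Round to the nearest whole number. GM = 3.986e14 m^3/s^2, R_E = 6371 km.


r = 7.994079e+06 m
T = 2*pi*sqrt(r^3/mu) = 7113.1812 s = 118.5530 min
revs/day = 1440 / 118.5530 = 12.1465
Rounded: 12 revolutions per day

12 revolutions per day


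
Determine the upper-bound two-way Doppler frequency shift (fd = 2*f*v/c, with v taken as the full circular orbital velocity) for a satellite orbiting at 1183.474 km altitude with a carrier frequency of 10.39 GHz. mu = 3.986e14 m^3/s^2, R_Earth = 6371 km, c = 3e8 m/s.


r = 7.554474e+06 m
v = sqrt(mu/r) = 7263.8444 m/s (worst-case radial velocity)
f = 10.39 GHz = 1.039e+10 Hz
fd = 2*f*v/c = 2*1.039e+10*7263.8444/3.0e+08
fd = 503142.2879 Hz

503142.2879 Hz


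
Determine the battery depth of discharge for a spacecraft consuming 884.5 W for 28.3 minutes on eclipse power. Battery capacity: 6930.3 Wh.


E_used = P * t / 60 = 884.5 * 28.3 / 60 = 417.1892 Wh
DOD = E_used / E_total * 100 = 417.1892 / 6930.3 * 100
DOD = 6.0198 %

6.0198 %


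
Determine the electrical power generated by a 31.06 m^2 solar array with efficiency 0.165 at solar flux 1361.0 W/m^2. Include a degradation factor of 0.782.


P = area * eta * S * degradation
P = 31.06 * 0.165 * 1361.0 * 0.782
P = 5454.4413 W

5454.4413 W


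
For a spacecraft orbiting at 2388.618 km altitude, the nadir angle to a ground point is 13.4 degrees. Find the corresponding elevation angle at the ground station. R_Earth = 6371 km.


r = R_E + alt = 8759.6180 km
Law of sines in the satellite / Earth-center / ground-point triangle:
  sin(nadir)/R_E = sin(90 + el)/r  =>  cos(el) = (r/R_E)*sin(nadir)
cos(el) = (8759.6180 / 6371.0000) * sin(13.4 deg) = 0.3186349
el = arccos(0.3186349) = 71.4196 deg
(Earth-central angle = 90 - nadir - el = 5.1804 deg)

71.4196 degrees


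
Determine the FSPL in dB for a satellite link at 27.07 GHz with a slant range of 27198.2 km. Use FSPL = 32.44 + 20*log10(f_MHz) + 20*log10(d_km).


f = 27.07 GHz = 27070.0000 MHz
d = 27198.2 km
FSPL = 32.44 + 20*log10(27070.0000) + 20*log10(27198.2)
FSPL = 32.44 + 88.6498 + 88.6908
FSPL = 209.7806 dB

209.7806 dB
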